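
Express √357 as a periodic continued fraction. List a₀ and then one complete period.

[18; 1, 8, 2, 8, 1, 36]

a₀ = ⌊√357⌋ = 18.
With m₀=0, d₀=1 and mₖ₊₁ = dₖaₖ − mₖ, dₖ₊₁ = (n − mₖ₊₁²)/dₖ, aₖ₊₁ = ⌊(a₀+mₖ₊₁)/dₖ₊₁⌋:
  k=1: m=18, d=33, a=1
  k=2: m=15, d=4, a=8
  k=3: m=17, d=17, a=2
  k=4: m=17, d=4, a=8
  k=5: m=15, d=33, a=1
  k=6: m=18, d=1, a=36
d=1 and a=2a₀=36 at k=6, so the next step gives (m, d) = (18, 33) again — its k=1 value — and the period has length 6.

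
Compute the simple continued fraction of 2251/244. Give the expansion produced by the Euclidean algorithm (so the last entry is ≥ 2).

2251 = 9*244 + 55
244 = 4*55 + 24
55 = 2*24 + 7
24 = 3*7 + 3
7 = 2*3 + 1
3 = 3*1 + 0  (stop)
So 2251/244 = [9; 4, 2, 3, 2, 3].

[9; 4, 2, 3, 2, 3]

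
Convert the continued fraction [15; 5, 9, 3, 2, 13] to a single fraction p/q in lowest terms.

Fold from the inside: start with 13/1.
  2 + 1/13 = 27/13
  3 + 13/27 = 94/27
  9 + 27/94 = 873/94
  5 + 94/873 = 4459/873
  15 + 873/4459 = 67758/4459

67758/4459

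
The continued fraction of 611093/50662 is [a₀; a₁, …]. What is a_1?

611093 = 12·50662 + 3149   →  a_0 = 12
50662 = 16·3149 + 278   →  a_1 = 16

16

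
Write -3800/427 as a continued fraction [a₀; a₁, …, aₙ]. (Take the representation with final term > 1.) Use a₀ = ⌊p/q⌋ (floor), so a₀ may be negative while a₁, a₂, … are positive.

[-9; 9, 1, 13, 3]

-3800 = -9·427 + 43
427 = 9·43 + 40
43 = 1·40 + 3
40 = 13·3 + 1
3 = 3·1 + 0  (stop)
So -3800/427 = [-9; 9, 1, 13, 3].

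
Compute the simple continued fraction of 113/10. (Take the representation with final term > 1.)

[11; 3, 3]

113 = 11·10 + 3
10 = 3·3 + 1
3 = 3·1 + 0  (stop)
So 113/10 = [11; 3, 3].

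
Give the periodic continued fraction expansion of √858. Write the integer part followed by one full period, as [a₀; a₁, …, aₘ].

a₀ = ⌊√858⌋ = 29.

[29; 3, 2, 3, 58]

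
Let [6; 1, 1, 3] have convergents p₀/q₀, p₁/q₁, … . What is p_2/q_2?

13/2

Using pₖ = aₖpₖ₋₁ + pₖ₋₂, qₖ = aₖqₖ₋₁ + qₖ₋₂ (with p₋₁=1, p₋₂=0, q₋₁=0, q₋₂=1):
  k=0: a=6, p=6, q=1
  k=1: a=1, p=7, q=1
  k=2: a=1, p=13, q=2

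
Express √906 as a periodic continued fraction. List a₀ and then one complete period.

[30; 10, 60]

a₀ = ⌊√906⌋ = 30.
With m₀=0, d₀=1 and mₖ₊₁ = dₖaₖ − mₖ, dₖ₊₁ = (n − mₖ₊₁²)/dₖ, aₖ₊₁ = ⌊(a₀+mₖ₊₁)/dₖ₊₁⌋:
  k=1: m=30, d=6, a=10
  k=2: m=30, d=1, a=60
d=1 and a=2a₀=60 at k=2, so the next step gives (m, d) = (30, 6) again — its k=1 value — and the period has length 2.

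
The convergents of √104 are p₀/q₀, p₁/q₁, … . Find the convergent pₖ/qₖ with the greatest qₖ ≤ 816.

5201/510

√104 = [10; 5, 20, …] (period length 2).
Convergents:
  p_0/q_0 = 10/1
  p_1/q_1 = 51/5
  p_2/q_2 = 1030/101
  p_3/q_3 = 5201/510
  p_4/q_4 = 105050/10301
q_3 = 510 ≤ 816 < 10301 = q_4, so the answer is 5201/510.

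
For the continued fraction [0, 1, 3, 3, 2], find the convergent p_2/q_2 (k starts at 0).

3/4

Using pₖ = aₖpₖ₋₁ + pₖ₋₂, qₖ = aₖqₖ₋₁ + qₖ₋₂ (with p₋₁=1, p₋₂=0, q₋₁=0, q₋₂=1):
  k=0: a=0, p=0, q=1
  k=1: a=1, p=1, q=1
  k=2: a=3, p=3, q=4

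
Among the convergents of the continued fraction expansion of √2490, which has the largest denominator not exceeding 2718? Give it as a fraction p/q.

49850/999

√2490 = [49; 1, 8, 1, 98, …] (period length 4).
Convergents:
  p_0/q_0 = 49/1
  p_1/q_1 = 50/1
  p_2/q_2 = 449/9
  p_3/q_3 = 499/10
  p_4/q_4 = 49351/989
  p_5/q_5 = 49850/999
  p_6/q_6 = 448151/8981
q_5 = 999 ≤ 2718 < 8981 = q_6, so the answer is 49850/999.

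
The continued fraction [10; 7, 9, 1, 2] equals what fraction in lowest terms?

2089/206

Fold from the inside: start with 2/1.
  1 + 1/2 = 3/2
  9 + 2/3 = 29/3
  7 + 3/29 = 206/29
  10 + 29/206 = 2089/206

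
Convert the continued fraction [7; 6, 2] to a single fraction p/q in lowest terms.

Fold from the inside: start with 2/1.
  6 + 1/2 = 13/2
  7 + 2/13 = 93/13

93/13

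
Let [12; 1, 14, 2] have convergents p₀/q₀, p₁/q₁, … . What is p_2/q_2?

Using pₖ = aₖpₖ₋₁ + pₖ₋₂, qₖ = aₖqₖ₋₁ + qₖ₋₂ (with p₋₁=1, p₋₂=0, q₋₁=0, q₋₂=1):
  k=0: a=12, p=12, q=1
  k=1: a=1, p=13, q=1
  k=2: a=14, p=194, q=15

194/15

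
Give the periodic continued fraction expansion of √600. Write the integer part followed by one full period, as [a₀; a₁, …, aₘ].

a₀ = ⌊√600⌋ = 24.
With m₀=0, d₀=1 and mₖ₊₁ = dₖaₖ − mₖ, dₖ₊₁ = (n − mₖ₊₁²)/dₖ, aₖ₊₁ = ⌊(a₀+mₖ₊₁)/dₖ₊₁⌋:
  k=1: m=24, d=24, a=2
  k=2: m=24, d=1, a=48
d=1 and a=2a₀=48 at k=2, so the next step gives (m, d) = (24, 24) again — its k=1 value — and the period has length 2.

[24; 2, 48]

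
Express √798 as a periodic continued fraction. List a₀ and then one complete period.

[28; 4, 56]

a₀ = ⌊√798⌋ = 28.
With m₀=0, d₀=1 and mₖ₊₁ = dₖaₖ − mₖ, dₖ₊₁ = (n − mₖ₊₁²)/dₖ, aₖ₊₁ = ⌊(a₀+mₖ₊₁)/dₖ₊₁⌋:
  k=1: m=28, d=14, a=4
  k=2: m=28, d=1, a=56
d=1 and a=2a₀=56 at k=2, so the next step gives (m, d) = (28, 14) again — its k=1 value — and the period has length 2.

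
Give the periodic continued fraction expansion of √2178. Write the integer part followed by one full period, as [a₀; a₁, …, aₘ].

a₀ = ⌊√2178⌋ = 46.

[46; 1, 2, 46, 2, 1, 92]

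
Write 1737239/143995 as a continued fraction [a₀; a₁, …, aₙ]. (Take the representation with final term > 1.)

1737239 = 12*143995 + 9299
143995 = 15*9299 + 4510
9299 = 2*4510 + 279
4510 = 16*279 + 46
279 = 6*46 + 3
46 = 15*3 + 1
3 = 3*1 + 0  (stop)
So 1737239/143995 = [12; 15, 2, 16, 6, 15, 3].

[12; 15, 2, 16, 6, 15, 3]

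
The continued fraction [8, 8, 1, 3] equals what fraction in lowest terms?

284/35

Fold from the inside: start with 3/1.
  1 + 1/3 = 4/3
  8 + 3/4 = 35/4
  8 + 4/35 = 284/35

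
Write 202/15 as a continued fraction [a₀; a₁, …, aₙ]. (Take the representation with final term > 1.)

[13; 2, 7]

202 = 13×15 + 7
15 = 2×7 + 1
7 = 7×1 + 0  (stop)
So 202/15 = [13; 2, 7].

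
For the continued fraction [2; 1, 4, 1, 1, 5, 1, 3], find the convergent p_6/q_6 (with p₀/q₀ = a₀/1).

Using pₖ = aₖpₖ₋₁ + pₖ₋₂, qₖ = aₖqₖ₋₁ + qₖ₋₂ (with p₋₁=1, p₋₂=0, q₋₁=0, q₋₂=1):
  k=0: a=2, p=2, q=1
  k=1: a=1, p=3, q=1
  k=2: a=4, p=14, q=5
  k=3: a=1, p=17, q=6
  k=4: a=1, p=31, q=11
  k=5: a=5, p=172, q=61
  k=6: a=1, p=203, q=72

203/72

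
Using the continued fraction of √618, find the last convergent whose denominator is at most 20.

√618 = [24; 1, 6, 8, 6, 1, 48, …] (period length 6).
Convergents:
  p_0/q_0 = 24/1
  p_1/q_1 = 25/1
  p_2/q_2 = 174/7
  p_3/q_3 = 1417/57
q_2 = 7 ≤ 20 < 57 = q_3, so the answer is 174/7.

174/7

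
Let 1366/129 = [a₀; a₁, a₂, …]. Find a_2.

1366 = 10·129 + 76   →  a_0 = 10
129 = 1·76 + 53   →  a_1 = 1
76 = 1·53 + 23   →  a_2 = 1

1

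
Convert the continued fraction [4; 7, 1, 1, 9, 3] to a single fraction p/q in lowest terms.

1835/444

Using pₖ = aₖpₖ₋₁ + pₖ₋₂ and qₖ = aₖqₖ₋₁ + qₖ₋₂:
  k=0: a=4, p=4, q=1
  k=1: a=7, p=29, q=7
  k=2: a=1, p=33, q=8
  k=3: a=1, p=62, q=15
  k=4: a=9, p=591, q=143
  k=5: a=3, p=1835, q=444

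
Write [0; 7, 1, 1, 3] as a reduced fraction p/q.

7/53

Fold from the inside: start with 3/1.
  1 + 1/3 = 4/3
  1 + 3/4 = 7/4
  7 + 4/7 = 53/7
  0 + 7/53 = 7/53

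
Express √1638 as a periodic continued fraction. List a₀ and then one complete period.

a₀ = ⌊√1638⌋ = 40.
With m₀=0, d₀=1 and mₖ₊₁ = dₖaₖ − mₖ, dₖ₊₁ = (n − mₖ₊₁²)/dₖ, aₖ₊₁ = ⌊(a₀+mₖ₊₁)/dₖ₊₁⌋:
  k=1: m=40, d=38, a=2
  k=2: m=36, d=9, a=8
  k=3: m=36, d=38, a=2
  k=4: m=40, d=1, a=80
d=1 and a=2a₀=80 at k=4, so the next step gives (m, d) = (40, 38) again — its k=1 value — and the period has length 4.

[40; 2, 8, 2, 80]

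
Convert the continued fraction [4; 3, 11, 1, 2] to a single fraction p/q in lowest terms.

Using pₖ = aₖpₖ₋₁ + pₖ₋₂ and qₖ = aₖqₖ₋₁ + qₖ₋₂:
  k=0: a=4, p=4, q=1
  k=1: a=3, p=13, q=3
  k=2: a=11, p=147, q=34
  k=3: a=1, p=160, q=37
  k=4: a=2, p=467, q=108

467/108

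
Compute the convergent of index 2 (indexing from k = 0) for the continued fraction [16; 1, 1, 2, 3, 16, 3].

Using pₖ = aₖpₖ₋₁ + pₖ₋₂, qₖ = aₖqₖ₋₁ + qₖ₋₂ (with p₋₁=1, p₋₂=0, q₋₁=0, q₋₂=1):
  k=0: a=16, p=16, q=1
  k=1: a=1, p=17, q=1
  k=2: a=1, p=33, q=2

33/2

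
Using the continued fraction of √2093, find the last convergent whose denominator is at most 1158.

50187/1097

√2093 = [45; 1, 2, 1, 90, …] (period length 4).
Convergents:
  p_0/q_0 = 45/1
  p_1/q_1 = 46/1
  p_2/q_2 = 137/3
  p_3/q_3 = 183/4
  p_4/q_4 = 16607/363
  p_5/q_5 = 16790/367
  p_6/q_6 = 50187/1097
  p_7/q_7 = 66977/1464
q_6 = 1097 ≤ 1158 < 1464 = q_7, so the answer is 50187/1097.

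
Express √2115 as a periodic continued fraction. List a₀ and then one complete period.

a₀ = ⌊√2115⌋ = 45.

[45; 1, 90]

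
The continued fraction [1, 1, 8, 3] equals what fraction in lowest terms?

Using pₖ = aₖpₖ₋₁ + pₖ₋₂ and qₖ = aₖqₖ₋₁ + qₖ₋₂:
  k=0: a=1, p=1, q=1
  k=1: a=1, p=2, q=1
  k=2: a=8, p=17, q=9
  k=3: a=3, p=53, q=28

53/28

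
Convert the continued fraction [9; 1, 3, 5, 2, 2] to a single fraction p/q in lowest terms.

1103/113

Using pₖ = aₖpₖ₋₁ + pₖ₋₂ and qₖ = aₖqₖ₋₁ + qₖ₋₂:
  k=0: a=9, p=9, q=1
  k=1: a=1, p=10, q=1
  k=2: a=3, p=39, q=4
  k=3: a=5, p=205, q=21
  k=4: a=2, p=449, q=46
  k=5: a=2, p=1103, q=113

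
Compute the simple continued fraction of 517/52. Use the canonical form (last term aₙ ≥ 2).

517 = 9·52 + 49
52 = 1·49 + 3
49 = 16·3 + 1
3 = 3·1 + 0  (stop)
So 517/52 = [9; 1, 16, 3].

[9; 1, 16, 3]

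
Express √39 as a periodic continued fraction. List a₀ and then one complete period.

[6; 4, 12]

a₀ = ⌊√39⌋ = 6.
With m₀=0, d₀=1 and mₖ₊₁ = dₖaₖ − mₖ, dₖ₊₁ = (n − mₖ₊₁²)/dₖ, aₖ₊₁ = ⌊(a₀+mₖ₊₁)/dₖ₊₁⌋:
  k=1: m=6, d=3, a=4
  k=2: m=6, d=1, a=12
d=1 and a=2a₀=12 at k=2, so the next step gives (m, d) = (6, 3) again — its k=1 value — and the period has length 2.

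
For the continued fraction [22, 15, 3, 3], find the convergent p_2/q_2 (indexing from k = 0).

Using pₖ = aₖpₖ₋₁ + pₖ₋₂, qₖ = aₖqₖ₋₁ + qₖ₋₂ (with p₋₁=1, p₋₂=0, q₋₁=0, q₋₂=1):
  k=0: a=22, p=22, q=1
  k=1: a=15, p=331, q=15
  k=2: a=3, p=1015, q=46

1015/46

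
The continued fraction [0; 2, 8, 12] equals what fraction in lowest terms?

Using pₖ = aₖpₖ₋₁ + pₖ₋₂ and qₖ = aₖqₖ₋₁ + qₖ₋₂:
  k=0: a=0, p=0, q=1
  k=1: a=2, p=1, q=2
  k=2: a=8, p=8, q=17
  k=3: a=12, p=97, q=206

97/206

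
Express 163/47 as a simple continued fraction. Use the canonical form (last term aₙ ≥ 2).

163 = 3*47 + 22
47 = 2*22 + 3
22 = 7*3 + 1
3 = 3*1 + 0  (stop)
So 163/47 = [3; 2, 7, 3].

[3; 2, 7, 3]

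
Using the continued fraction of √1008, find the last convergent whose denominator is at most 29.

127/4

√1008 = [31; 1, 2, 1, 62, …] (period length 4).
Convergents:
  p_0/q_0 = 31/1
  p_1/q_1 = 32/1
  p_2/q_2 = 95/3
  p_3/q_3 = 127/4
  p_4/q_4 = 7969/251
q_3 = 4 ≤ 29 < 251 = q_4, so the answer is 127/4.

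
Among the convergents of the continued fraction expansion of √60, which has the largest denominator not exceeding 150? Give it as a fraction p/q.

488/63

√60 = [7; 1, 2, 1, 14, …] (period length 4).
Convergents:
  p_0/q_0 = 7/1
  p_1/q_1 = 8/1
  p_2/q_2 = 23/3
  p_3/q_3 = 31/4
  p_4/q_4 = 457/59
  p_5/q_5 = 488/63
  p_6/q_6 = 1433/185
q_5 = 63 ≤ 150 < 185 = q_6, so the answer is 488/63.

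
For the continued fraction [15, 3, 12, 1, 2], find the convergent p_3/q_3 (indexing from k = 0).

613/40

Using pₖ = aₖpₖ₋₁ + pₖ₋₂, qₖ = aₖqₖ₋₁ + qₖ₋₂ (with p₋₁=1, p₋₂=0, q₋₁=0, q₋₂=1):
  k=0: a=15, p=15, q=1
  k=1: a=3, p=46, q=3
  k=2: a=12, p=567, q=37
  k=3: a=1, p=613, q=40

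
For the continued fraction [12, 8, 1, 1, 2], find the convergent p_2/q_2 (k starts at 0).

109/9

Using pₖ = aₖpₖ₋₁ + pₖ₋₂, qₖ = aₖqₖ₋₁ + qₖ₋₂ (with p₋₁=1, p₋₂=0, q₋₁=0, q₋₂=1):
  k=0: a=12, p=12, q=1
  k=1: a=8, p=97, q=8
  k=2: a=1, p=109, q=9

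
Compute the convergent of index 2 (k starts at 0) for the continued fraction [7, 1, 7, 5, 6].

63/8

Using pₖ = aₖpₖ₋₁ + pₖ₋₂, qₖ = aₖqₖ₋₁ + qₖ₋₂ (with p₋₁=1, p₋₂=0, q₋₁=0, q₋₂=1):
  k=0: a=7, p=7, q=1
  k=1: a=1, p=8, q=1
  k=2: a=7, p=63, q=8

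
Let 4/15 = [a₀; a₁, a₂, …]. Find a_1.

4 = 0·15 + 4   →  a_0 = 0
15 = 3·4 + 3   →  a_1 = 3

3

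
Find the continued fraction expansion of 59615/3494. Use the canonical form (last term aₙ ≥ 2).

59615 = 17×3494 + 217
3494 = 16×217 + 22
217 = 9×22 + 19
22 = 1×19 + 3
19 = 6×3 + 1
3 = 3×1 + 0  (stop)
So 59615/3494 = [17; 16, 9, 1, 6, 3].

[17; 16, 9, 1, 6, 3]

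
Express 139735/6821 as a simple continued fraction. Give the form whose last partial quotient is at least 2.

[20; 2, 17, 2, 1, 4, 4, 3]

139735 = 20×6821 + 3315
6821 = 2×3315 + 191
3315 = 17×191 + 68
191 = 2×68 + 55
68 = 1×55 + 13
55 = 4×13 + 3
13 = 4×3 + 1
3 = 3×1 + 0  (stop)
So 139735/6821 = [20; 2, 17, 2, 1, 4, 4, 3].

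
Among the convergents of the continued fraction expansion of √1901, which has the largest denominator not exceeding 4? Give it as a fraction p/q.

131/3

√1901 = [43; 1, 1, 1, 1, 86, …] (period length 5).
Convergents:
  p_0/q_0 = 43/1
  p_1/q_1 = 44/1
  p_2/q_2 = 87/2
  p_3/q_3 = 131/3
  p_4/q_4 = 218/5
q_3 = 3 ≤ 4 < 5 = q_4, so the answer is 131/3.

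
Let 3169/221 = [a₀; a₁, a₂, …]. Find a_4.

3169 = 14·221 + 75   →  a_0 = 14
221 = 2·75 + 71   →  a_1 = 2
75 = 1·71 + 4   →  a_2 = 1
71 = 17·4 + 3   →  a_3 = 17
4 = 1·3 + 1   →  a_4 = 1

1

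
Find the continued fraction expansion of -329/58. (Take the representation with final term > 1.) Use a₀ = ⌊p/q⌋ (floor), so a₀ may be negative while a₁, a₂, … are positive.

-329 = -6*58 + 19
58 = 3*19 + 1
19 = 19*1 + 0  (stop)
So -329/58 = [-6; 3, 19].

[-6; 3, 19]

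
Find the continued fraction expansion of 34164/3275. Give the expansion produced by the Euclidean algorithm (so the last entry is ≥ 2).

34164 = 10×3275 + 1414
3275 = 2×1414 + 447
1414 = 3×447 + 73
447 = 6×73 + 9
73 = 8×9 + 1
9 = 9×1 + 0  (stop)
So 34164/3275 = [10; 2, 3, 6, 8, 9].

[10; 2, 3, 6, 8, 9]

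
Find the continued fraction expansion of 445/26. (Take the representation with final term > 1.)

445 = 17×26 + 3
26 = 8×3 + 2
3 = 1×2 + 1
2 = 2×1 + 0  (stop)
So 445/26 = [17; 8, 1, 2].

[17; 8, 1, 2]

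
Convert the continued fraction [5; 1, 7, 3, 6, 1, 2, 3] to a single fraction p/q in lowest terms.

Fold from the inside: start with 3/1.
  2 + 1/3 = 7/3
  1 + 3/7 = 10/7
  6 + 7/10 = 67/10
  3 + 10/67 = 211/67
  7 + 67/211 = 1544/211
  1 + 211/1544 = 1755/1544
  5 + 1544/1755 = 10319/1755

10319/1755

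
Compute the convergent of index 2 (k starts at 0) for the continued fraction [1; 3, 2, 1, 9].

9/7

Using pₖ = aₖpₖ₋₁ + pₖ₋₂, qₖ = aₖqₖ₋₁ + qₖ₋₂ (with p₋₁=1, p₋₂=0, q₋₁=0, q₋₂=1):
  k=0: a=1, p=1, q=1
  k=1: a=3, p=4, q=3
  k=2: a=2, p=9, q=7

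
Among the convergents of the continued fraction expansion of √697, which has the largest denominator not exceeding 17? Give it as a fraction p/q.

√697 = [26; 2, 2, 52, …] (period length 3).
Convergents:
  p_0/q_0 = 26/1
  p_1/q_1 = 53/2
  p_2/q_2 = 132/5
  p_3/q_3 = 6917/262
q_2 = 5 ≤ 17 < 262 = q_3, so the answer is 132/5.

132/5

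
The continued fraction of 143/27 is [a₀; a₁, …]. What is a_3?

143 = 5·27 + 8   →  a_0 = 5
27 = 3·8 + 3   →  a_1 = 3
8 = 2·3 + 2   →  a_2 = 2
3 = 1·2 + 1   →  a_3 = 1

1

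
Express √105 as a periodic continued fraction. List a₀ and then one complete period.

a₀ = ⌊√105⌋ = 10.
With m₀=0, d₀=1 and mₖ₊₁ = dₖaₖ − mₖ, dₖ₊₁ = (n − mₖ₊₁²)/dₖ, aₖ₊₁ = ⌊(a₀+mₖ₊₁)/dₖ₊₁⌋:
  k=1: m=10, d=5, a=4
  k=2: m=10, d=1, a=20
d=1 and a=2a₀=20 at k=2, so the next step gives (m, d) = (10, 5) again — its k=1 value — and the period has length 2.

[10; 4, 20]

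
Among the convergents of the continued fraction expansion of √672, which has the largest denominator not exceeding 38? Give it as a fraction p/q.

337/13

√672 = [25; 1, 11, 1, 50, …] (period length 4).
Convergents:
  p_0/q_0 = 25/1
  p_1/q_1 = 26/1
  p_2/q_2 = 311/12
  p_3/q_3 = 337/13
  p_4/q_4 = 17161/662
q_3 = 13 ≤ 38 < 662 = q_4, so the answer is 337/13.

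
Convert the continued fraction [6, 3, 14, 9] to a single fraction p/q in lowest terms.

2467/390

Fold from the inside: start with 9/1.
  14 + 1/9 = 127/9
  3 + 9/127 = 390/127
  6 + 127/390 = 2467/390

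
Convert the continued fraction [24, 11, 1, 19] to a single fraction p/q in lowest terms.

Fold from the inside: start with 19/1.
  1 + 1/19 = 20/19
  11 + 19/20 = 239/20
  24 + 20/239 = 5756/239

5756/239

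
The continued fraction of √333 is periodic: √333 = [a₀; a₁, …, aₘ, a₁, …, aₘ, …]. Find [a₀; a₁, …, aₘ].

[18; 4, 36]

a₀ = ⌊√333⌋ = 18.
With m₀=0, d₀=1 and mₖ₊₁ = dₖaₖ − mₖ, dₖ₊₁ = (n − mₖ₊₁²)/dₖ, aₖ₊₁ = ⌊(a₀+mₖ₊₁)/dₖ₊₁⌋:
  k=1: m=18, d=9, a=4
  k=2: m=18, d=1, a=36
d=1 and a=2a₀=36 at k=2, so the next step gives (m, d) = (18, 9) again — its k=1 value — and the period has length 2.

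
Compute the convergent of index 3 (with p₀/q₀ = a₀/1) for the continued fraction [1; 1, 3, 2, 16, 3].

16/9

Using pₖ = aₖpₖ₋₁ + pₖ₋₂, qₖ = aₖqₖ₋₁ + qₖ₋₂ (with p₋₁=1, p₋₂=0, q₋₁=0, q₋₂=1):
  k=0: a=1, p=1, q=1
  k=1: a=1, p=2, q=1
  k=2: a=3, p=7, q=4
  k=3: a=2, p=16, q=9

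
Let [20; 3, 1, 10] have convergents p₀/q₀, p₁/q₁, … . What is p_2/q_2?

81/4

Using pₖ = aₖpₖ₋₁ + pₖ₋₂, qₖ = aₖqₖ₋₁ + qₖ₋₂ (with p₋₁=1, p₋₂=0, q₋₁=0, q₋₂=1):
  k=0: a=20, p=20, q=1
  k=1: a=3, p=61, q=3
  k=2: a=1, p=81, q=4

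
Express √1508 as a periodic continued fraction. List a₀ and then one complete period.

[38; 1, 4, 1, 76]

a₀ = ⌊√1508⌋ = 38.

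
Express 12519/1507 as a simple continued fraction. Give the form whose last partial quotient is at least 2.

12519 = 8×1507 + 463
1507 = 3×463 + 118
463 = 3×118 + 109
118 = 1×109 + 9
109 = 12×9 + 1
9 = 9×1 + 0  (stop)
So 12519/1507 = [8; 3, 3, 1, 12, 9].

[8; 3, 3, 1, 12, 9]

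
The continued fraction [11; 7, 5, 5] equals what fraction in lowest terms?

Fold from the inside: start with 5/1.
  5 + 1/5 = 26/5
  7 + 5/26 = 187/26
  11 + 26/187 = 2083/187

2083/187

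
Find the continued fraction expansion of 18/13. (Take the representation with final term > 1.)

[1; 2, 1, 1, 2]

18 = 1*13 + 5
13 = 2*5 + 3
5 = 1*3 + 2
3 = 1*2 + 1
2 = 2*1 + 0  (stop)
So 18/13 = [1; 2, 1, 1, 2].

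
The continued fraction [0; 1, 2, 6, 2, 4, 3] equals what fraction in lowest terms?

Fold from the inside: start with 3/1.
  4 + 1/3 = 13/3
  2 + 3/13 = 29/13
  6 + 13/29 = 187/29
  2 + 29/187 = 403/187
  1 + 187/403 = 590/403
  0 + 403/590 = 403/590

403/590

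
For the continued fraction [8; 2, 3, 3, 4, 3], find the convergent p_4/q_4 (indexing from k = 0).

Using pₖ = aₖpₖ₋₁ + pₖ₋₂, qₖ = aₖqₖ₋₁ + qₖ₋₂ (with p₋₁=1, p₋₂=0, q₋₁=0, q₋₂=1):
  k=0: a=8, p=8, q=1
  k=1: a=2, p=17, q=2
  k=2: a=3, p=59, q=7
  k=3: a=3, p=194, q=23
  k=4: a=4, p=835, q=99

835/99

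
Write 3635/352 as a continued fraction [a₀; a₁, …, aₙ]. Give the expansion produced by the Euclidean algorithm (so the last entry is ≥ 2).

[10; 3, 16, 2, 3]

3635 = 10·352 + 115
352 = 3·115 + 7
115 = 16·7 + 3
7 = 2·3 + 1
3 = 3·1 + 0  (stop)
So 3635/352 = [10; 3, 16, 2, 3].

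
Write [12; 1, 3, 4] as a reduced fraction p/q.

Using pₖ = aₖpₖ₋₁ + pₖ₋₂ and qₖ = aₖqₖ₋₁ + qₖ₋₂:
  k=0: a=12, p=12, q=1
  k=1: a=1, p=13, q=1
  k=2: a=3, p=51, q=4
  k=3: a=4, p=217, q=17

217/17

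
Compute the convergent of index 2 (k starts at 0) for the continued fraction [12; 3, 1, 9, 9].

49/4

Using pₖ = aₖpₖ₋₁ + pₖ₋₂, qₖ = aₖqₖ₋₁ + qₖ₋₂ (with p₋₁=1, p₋₂=0, q₋₁=0, q₋₂=1):
  k=0: a=12, p=12, q=1
  k=1: a=3, p=37, q=3
  k=2: a=1, p=49, q=4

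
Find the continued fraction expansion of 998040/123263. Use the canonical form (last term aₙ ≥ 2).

998040 = 8·123263 + 11936
123263 = 10·11936 + 3903
11936 = 3·3903 + 227
3903 = 17·227 + 44
227 = 5·44 + 7
44 = 6·7 + 2
7 = 3·2 + 1
2 = 2·1 + 0  (stop)
So 998040/123263 = [8; 10, 3, 17, 5, 6, 3, 2].

[8; 10, 3, 17, 5, 6, 3, 2]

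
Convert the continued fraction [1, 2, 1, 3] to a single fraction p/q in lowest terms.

Using pₖ = aₖpₖ₋₁ + pₖ₋₂ and qₖ = aₖqₖ₋₁ + qₖ₋₂:
  k=0: a=1, p=1, q=1
  k=1: a=2, p=3, q=2
  k=2: a=1, p=4, q=3
  k=3: a=3, p=15, q=11

15/11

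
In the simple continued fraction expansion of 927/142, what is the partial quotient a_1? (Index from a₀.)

927 = 6·142 + 75   →  a_0 = 6
142 = 1·75 + 67   →  a_1 = 1

1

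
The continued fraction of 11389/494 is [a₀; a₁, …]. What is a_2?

11389 = 23·494 + 27   →  a_0 = 23
494 = 18·27 + 8   →  a_1 = 18
27 = 3·8 + 3   →  a_2 = 3

3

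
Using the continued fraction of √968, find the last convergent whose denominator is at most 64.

√968 = [31; 8, 1, 6, 1, 8, 62, …] (period length 6).
Convergents:
  p_0/q_0 = 31/1
  p_1/q_1 = 249/8
  p_2/q_2 = 280/9
  p_3/q_3 = 1929/62
  p_4/q_4 = 2209/71
q_3 = 62 ≤ 64 < 71 = q_4, so the answer is 1929/62.

1929/62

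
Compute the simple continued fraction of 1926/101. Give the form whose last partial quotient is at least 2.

1926 = 19×101 + 7
101 = 14×7 + 3
7 = 2×3 + 1
3 = 3×1 + 0  (stop)
So 1926/101 = [19; 14, 2, 3].

[19; 14, 2, 3]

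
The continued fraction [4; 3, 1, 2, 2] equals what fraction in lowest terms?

111/26

Fold from the inside: start with 2/1.
  2 + 1/2 = 5/2
  1 + 2/5 = 7/5
  3 + 5/7 = 26/7
  4 + 7/26 = 111/26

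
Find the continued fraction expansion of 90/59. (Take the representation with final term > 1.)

[1; 1, 1, 9, 3]

90 = 1×59 + 31
59 = 1×31 + 28
31 = 1×28 + 3
28 = 9×3 + 1
3 = 3×1 + 0  (stop)
So 90/59 = [1; 1, 1, 9, 3].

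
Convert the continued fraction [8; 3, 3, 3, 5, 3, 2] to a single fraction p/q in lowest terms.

10719/1291

Fold from the inside: start with 2/1.
  3 + 1/2 = 7/2
  5 + 2/7 = 37/7
  3 + 7/37 = 118/37
  3 + 37/118 = 391/118
  3 + 118/391 = 1291/391
  8 + 391/1291 = 10719/1291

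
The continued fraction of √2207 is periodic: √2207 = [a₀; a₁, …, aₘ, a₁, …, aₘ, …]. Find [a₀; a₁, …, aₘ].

[46; 1, 45, 1, 92]

a₀ = ⌊√2207⌋ = 46.
With m₀=0, d₀=1 and mₖ₊₁ = dₖaₖ − mₖ, dₖ₊₁ = (n − mₖ₊₁²)/dₖ, aₖ₊₁ = ⌊(a₀+mₖ₊₁)/dₖ₊₁⌋:
  k=1: m=46, d=91, a=1
  k=2: m=45, d=2, a=45
  k=3: m=45, d=91, a=1
  k=4: m=46, d=1, a=92
d=1 and a=2a₀=92 at k=4, so the next step gives (m, d) = (46, 91) again — its k=1 value — and the period has length 4.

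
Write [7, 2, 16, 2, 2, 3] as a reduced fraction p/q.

Fold from the inside: start with 3/1.
  2 + 1/3 = 7/3
  2 + 3/7 = 17/7
  16 + 7/17 = 279/17
  2 + 17/279 = 575/279
  7 + 279/575 = 4304/575

4304/575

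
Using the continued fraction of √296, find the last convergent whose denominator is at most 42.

671/39

√296 = [17; 4, 1, 7, 1, 4, 34, …] (period length 6).
Convergents:
  p_0/q_0 = 17/1
  p_1/q_1 = 69/4
  p_2/q_2 = 86/5
  p_3/q_3 = 671/39
  p_4/q_4 = 757/44
q_3 = 39 ≤ 42 < 44 = q_4, so the answer is 671/39.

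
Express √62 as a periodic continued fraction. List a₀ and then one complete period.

a₀ = ⌊√62⌋ = 7.
With m₀=0, d₀=1 and mₖ₊₁ = dₖaₖ − mₖ, dₖ₊₁ = (n − mₖ₊₁²)/dₖ, aₖ₊₁ = ⌊(a₀+mₖ₊₁)/dₖ₊₁⌋:
  k=1: m=7, d=13, a=1
  k=2: m=6, d=2, a=6
  k=3: m=6, d=13, a=1
  k=4: m=7, d=1, a=14
d=1 and a=2a₀=14 at k=4, so the next step gives (m, d) = (7, 13) again — its k=1 value — and the period has length 4.

[7; 1, 6, 1, 14]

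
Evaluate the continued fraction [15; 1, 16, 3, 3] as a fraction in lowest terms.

2758/173

Using pₖ = aₖpₖ₋₁ + pₖ₋₂ and qₖ = aₖqₖ₋₁ + qₖ₋₂:
  k=0: a=15, p=15, q=1
  k=1: a=1, p=16, q=1
  k=2: a=16, p=271, q=17
  k=3: a=3, p=829, q=52
  k=4: a=3, p=2758, q=173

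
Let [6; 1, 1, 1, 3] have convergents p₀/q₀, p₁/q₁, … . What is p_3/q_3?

20/3

Using pₖ = aₖpₖ₋₁ + pₖ₋₂, qₖ = aₖqₖ₋₁ + qₖ₋₂ (with p₋₁=1, p₋₂=0, q₋₁=0, q₋₂=1):
  k=0: a=6, p=6, q=1
  k=1: a=1, p=7, q=1
  k=2: a=1, p=13, q=2
  k=3: a=1, p=20, q=3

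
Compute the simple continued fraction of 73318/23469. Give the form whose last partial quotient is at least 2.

73318 = 3·23469 + 2911
23469 = 8·2911 + 181
2911 = 16·181 + 15
181 = 12·15 + 1
15 = 15·1 + 0  (stop)
So 73318/23469 = [3; 8, 16, 12, 15].

[3; 8, 16, 12, 15]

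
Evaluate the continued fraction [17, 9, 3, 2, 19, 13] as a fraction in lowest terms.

282003/16484

Fold from the inside: start with 13/1.
  19 + 1/13 = 248/13
  2 + 13/248 = 509/248
  3 + 248/509 = 1775/509
  9 + 509/1775 = 16484/1775
  17 + 1775/16484 = 282003/16484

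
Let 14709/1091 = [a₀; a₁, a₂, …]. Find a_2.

14709 = 13·1091 + 526   →  a_0 = 13
1091 = 2·526 + 39   →  a_1 = 2
526 = 13·39 + 19   →  a_2 = 13

13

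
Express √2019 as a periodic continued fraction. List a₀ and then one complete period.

a₀ = ⌊√2019⌋ = 44.
With m₀=0, d₀=1 and mₖ₊₁ = dₖaₖ − mₖ, dₖ₊₁ = (n − mₖ₊₁²)/dₖ, aₖ₊₁ = ⌊(a₀+mₖ₊₁)/dₖ₊₁⌋:
  k=1: m=44, d=83, a=1
  k=2: m=39, d=6, a=13
  k=3: m=39, d=83, a=1
  k=4: m=44, d=1, a=88
d=1 and a=2a₀=88 at k=4, so the next step gives (m, d) = (44, 83) again — its k=1 value — and the period has length 4.

[44; 1, 13, 1, 88]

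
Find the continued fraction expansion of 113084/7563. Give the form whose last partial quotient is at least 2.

[14; 1, 19, 1, 19, 18]

113084 = 14*7563 + 7202
7563 = 1*7202 + 361
7202 = 19*361 + 343
361 = 1*343 + 18
343 = 19*18 + 1
18 = 18*1 + 0  (stop)
So 113084/7563 = [14; 1, 19, 1, 19, 18].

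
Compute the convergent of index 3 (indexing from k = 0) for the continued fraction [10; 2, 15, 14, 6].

Using pₖ = aₖpₖ₋₁ + pₖ₋₂, qₖ = aₖqₖ₋₁ + qₖ₋₂ (with p₋₁=1, p₋₂=0, q₋₁=0, q₋₂=1):
  k=0: a=10, p=10, q=1
  k=1: a=2, p=21, q=2
  k=2: a=15, p=325, q=31
  k=3: a=14, p=4571, q=436

4571/436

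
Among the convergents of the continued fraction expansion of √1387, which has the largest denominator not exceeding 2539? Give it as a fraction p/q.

45622/1225

√1387 = [37; 4, 8, 37, 8, 4, 74, …] (period length 6).
Convergents:
  p_0/q_0 = 37/1
  p_1/q_1 = 149/4
  p_2/q_2 = 1229/33
  p_3/q_3 = 45622/1225
  p_4/q_4 = 366205/9833
q_3 = 1225 ≤ 2539 < 9833 = q_4, so the answer is 45622/1225.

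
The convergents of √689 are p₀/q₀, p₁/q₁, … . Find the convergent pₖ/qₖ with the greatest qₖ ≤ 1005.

√689 = [26; 4, 52, …] (period length 2).
Convergents:
  p_0/q_0 = 26/1
  p_1/q_1 = 105/4
  p_2/q_2 = 5486/209
  p_3/q_3 = 22049/840
  p_4/q_4 = 1152034/43889
q_3 = 840 ≤ 1005 < 43889 = q_4, so the answer is 22049/840.

22049/840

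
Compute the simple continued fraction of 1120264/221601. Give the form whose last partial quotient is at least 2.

[5; 18, 13, 18, 17, 3]

1120264 = 5·221601 + 12259
221601 = 18·12259 + 939
12259 = 13·939 + 52
939 = 18·52 + 3
52 = 17·3 + 1
3 = 3·1 + 0  (stop)
So 1120264/221601 = [5; 18, 13, 18, 17, 3].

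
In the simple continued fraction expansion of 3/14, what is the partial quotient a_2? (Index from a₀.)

1

3 = 0·14 + 3   →  a_0 = 0
14 = 4·3 + 2   →  a_1 = 4
3 = 1·2 + 1   →  a_2 = 1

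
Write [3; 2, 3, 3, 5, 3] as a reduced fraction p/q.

Using pₖ = aₖpₖ₋₁ + pₖ₋₂ and qₖ = aₖqₖ₋₁ + qₖ₋₂:
  k=0: a=3, p=3, q=1
  k=1: a=2, p=7, q=2
  k=2: a=3, p=24, q=7
  k=3: a=3, p=79, q=23
  k=4: a=5, p=419, q=122
  k=5: a=3, p=1336, q=389

1336/389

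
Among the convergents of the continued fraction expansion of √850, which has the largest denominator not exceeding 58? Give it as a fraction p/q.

379/13

√850 = [29; 6, 2, 6, 58, …] (period length 4).
Convergents:
  p_0/q_0 = 29/1
  p_1/q_1 = 175/6
  p_2/q_2 = 379/13
  p_3/q_3 = 2449/84
q_2 = 13 ≤ 58 < 84 = q_3, so the answer is 379/13.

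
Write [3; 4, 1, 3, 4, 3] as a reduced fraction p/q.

Fold from the inside: start with 3/1.
  4 + 1/3 = 13/3
  3 + 3/13 = 42/13
  1 + 13/42 = 55/42
  4 + 42/55 = 262/55
  3 + 55/262 = 841/262

841/262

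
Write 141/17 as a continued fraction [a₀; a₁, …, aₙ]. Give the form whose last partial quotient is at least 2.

141 = 8·17 + 5
17 = 3·5 + 2
5 = 2·2 + 1
2 = 2·1 + 0  (stop)
So 141/17 = [8; 3, 2, 2].

[8; 3, 2, 2]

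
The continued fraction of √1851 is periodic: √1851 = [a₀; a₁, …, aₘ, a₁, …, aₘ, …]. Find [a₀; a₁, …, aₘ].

a₀ = ⌊√1851⌋ = 43.

[43; 43, 86]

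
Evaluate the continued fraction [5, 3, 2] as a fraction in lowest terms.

Using pₖ = aₖpₖ₋₁ + pₖ₋₂ and qₖ = aₖqₖ₋₁ + qₖ₋₂:
  k=0: a=5, p=5, q=1
  k=1: a=3, p=16, q=3
  k=2: a=2, p=37, q=7

37/7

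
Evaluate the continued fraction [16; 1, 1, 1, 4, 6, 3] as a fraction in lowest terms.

4577/275

Fold from the inside: start with 3/1.
  6 + 1/3 = 19/3
  4 + 3/19 = 79/19
  1 + 19/79 = 98/79
  1 + 79/98 = 177/98
  1 + 98/177 = 275/177
  16 + 177/275 = 4577/275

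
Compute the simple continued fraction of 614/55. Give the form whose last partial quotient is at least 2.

614 = 11×55 + 9
55 = 6×9 + 1
9 = 9×1 + 0  (stop)
So 614/55 = [11; 6, 9].

[11; 6, 9]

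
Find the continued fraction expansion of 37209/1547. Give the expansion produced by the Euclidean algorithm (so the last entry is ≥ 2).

[24; 19, 10, 8]

37209 = 24*1547 + 81
1547 = 19*81 + 8
81 = 10*8 + 1
8 = 8*1 + 0  (stop)
So 37209/1547 = [24; 19, 10, 8].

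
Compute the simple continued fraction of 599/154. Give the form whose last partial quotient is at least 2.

[3; 1, 8, 17]

599 = 3*154 + 137
154 = 1*137 + 17
137 = 8*17 + 1
17 = 17*1 + 0  (stop)
So 599/154 = [3; 1, 8, 17].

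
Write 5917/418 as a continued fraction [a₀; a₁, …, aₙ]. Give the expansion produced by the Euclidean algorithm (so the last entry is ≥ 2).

5917 = 14*418 + 65
418 = 6*65 + 28
65 = 2*28 + 9
28 = 3*9 + 1
9 = 9*1 + 0  (stop)
So 5917/418 = [14; 6, 2, 3, 9].

[14; 6, 2, 3, 9]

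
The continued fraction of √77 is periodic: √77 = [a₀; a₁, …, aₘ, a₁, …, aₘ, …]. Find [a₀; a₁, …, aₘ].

a₀ = ⌊√77⌋ = 8.
With m₀=0, d₀=1 and mₖ₊₁ = dₖaₖ − mₖ, dₖ₊₁ = (n − mₖ₊₁²)/dₖ, aₖ₊₁ = ⌊(a₀+mₖ₊₁)/dₖ₊₁⌋:
  k=1: m=8, d=13, a=1
  k=2: m=5, d=4, a=3
  k=3: m=7, d=7, a=2
  k=4: m=7, d=4, a=3
  k=5: m=5, d=13, a=1
  k=6: m=8, d=1, a=16
d=1 and a=2a₀=16 at k=6, so the next step gives (m, d) = (8, 13) again — its k=1 value — and the period has length 6.

[8; 1, 3, 2, 3, 1, 16]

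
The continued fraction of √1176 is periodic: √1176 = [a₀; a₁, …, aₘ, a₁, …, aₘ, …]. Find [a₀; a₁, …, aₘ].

[34; 3, 2, 2, 2, 3, 68]

a₀ = ⌊√1176⌋ = 34.
With m₀=0, d₀=1 and mₖ₊₁ = dₖaₖ − mₖ, dₖ₊₁ = (n − mₖ₊₁²)/dₖ, aₖ₊₁ = ⌊(a₀+mₖ₊₁)/dₖ₊₁⌋:
  k=1: m=34, d=20, a=3
  k=2: m=26, d=25, a=2
  k=3: m=24, d=24, a=2
  k=4: m=24, d=25, a=2
  k=5: m=26, d=20, a=3
  k=6: m=34, d=1, a=68
d=1 and a=2a₀=68 at k=6, so the next step gives (m, d) = (34, 20) again — its k=1 value — and the period has length 6.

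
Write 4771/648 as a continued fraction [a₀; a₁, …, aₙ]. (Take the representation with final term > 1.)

4771 = 7×648 + 235
648 = 2×235 + 178
235 = 1×178 + 57
178 = 3×57 + 7
57 = 8×7 + 1
7 = 7×1 + 0  (stop)
So 4771/648 = [7; 2, 1, 3, 8, 7].

[7; 2, 1, 3, 8, 7]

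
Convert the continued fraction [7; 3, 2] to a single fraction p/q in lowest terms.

Fold from the inside: start with 2/1.
  3 + 1/2 = 7/2
  7 + 2/7 = 51/7

51/7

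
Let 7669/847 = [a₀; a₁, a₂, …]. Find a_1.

18

7669 = 9·847 + 46   →  a_0 = 9
847 = 18·46 + 19   →  a_1 = 18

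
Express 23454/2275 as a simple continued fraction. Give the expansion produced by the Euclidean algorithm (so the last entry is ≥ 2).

23454 = 10×2275 + 704
2275 = 3×704 + 163
704 = 4×163 + 52
163 = 3×52 + 7
52 = 7×7 + 3
7 = 2×3 + 1
3 = 3×1 + 0  (stop)
So 23454/2275 = [10; 3, 4, 3, 7, 2, 3].

[10; 3, 4, 3, 7, 2, 3]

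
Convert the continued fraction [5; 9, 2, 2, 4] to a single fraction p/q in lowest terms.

1057/207

Using pₖ = aₖpₖ₋₁ + pₖ₋₂ and qₖ = aₖqₖ₋₁ + qₖ₋₂:
  k=0: a=5, p=5, q=1
  k=1: a=9, p=46, q=9
  k=2: a=2, p=97, q=19
  k=3: a=2, p=240, q=47
  k=4: a=4, p=1057, q=207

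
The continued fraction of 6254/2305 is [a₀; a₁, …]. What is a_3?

2

6254 = 2·2305 + 1644   →  a_0 = 2
2305 = 1·1644 + 661   →  a_1 = 1
1644 = 2·661 + 322   →  a_2 = 2
661 = 2·322 + 17   →  a_3 = 2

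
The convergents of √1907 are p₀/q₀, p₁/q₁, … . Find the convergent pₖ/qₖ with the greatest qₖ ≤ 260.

√1907 = [43; 1, 2, 43, 2, 1, 86, …] (period length 6).
Convergents:
  p_0/q_0 = 43/1
  p_1/q_1 = 44/1
  p_2/q_2 = 131/3
  p_3/q_3 = 5677/130
  p_4/q_4 = 11485/263
q_3 = 130 ≤ 260 < 263 = q_4, so the answer is 5677/130.

5677/130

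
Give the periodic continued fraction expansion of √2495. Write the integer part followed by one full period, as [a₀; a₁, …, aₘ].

a₀ = ⌊√2495⌋ = 49.
With m₀=0, d₀=1 and mₖ₊₁ = dₖaₖ − mₖ, dₖ₊₁ = (n − mₖ₊₁²)/dₖ, aₖ₊₁ = ⌊(a₀+mₖ₊₁)/dₖ₊₁⌋:
  k=1: m=49, d=94, a=1
  k=2: m=45, d=5, a=18
  k=3: m=45, d=94, a=1
  k=4: m=49, d=1, a=98
d=1 and a=2a₀=98 at k=4, so the next step gives (m, d) = (49, 94) again — its k=1 value — and the period has length 4.

[49; 1, 18, 1, 98]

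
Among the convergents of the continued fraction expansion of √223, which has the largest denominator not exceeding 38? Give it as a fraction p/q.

224/15

√223 = [14; 1, 13, 1, 28, …] (period length 4).
Convergents:
  p_0/q_0 = 14/1
  p_1/q_1 = 15/1
  p_2/q_2 = 209/14
  p_3/q_3 = 224/15
  p_4/q_4 = 6481/434
q_3 = 15 ≤ 38 < 434 = q_4, so the answer is 224/15.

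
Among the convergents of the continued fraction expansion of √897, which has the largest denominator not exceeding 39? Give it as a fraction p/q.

√897 = [29; 1, 18, 1, 58, …] (period length 4).
Convergents:
  p_0/q_0 = 29/1
  p_1/q_1 = 30/1
  p_2/q_2 = 569/19
  p_3/q_3 = 599/20
  p_4/q_4 = 35311/1179
q_3 = 20 ≤ 39 < 1179 = q_4, so the answer is 599/20.

599/20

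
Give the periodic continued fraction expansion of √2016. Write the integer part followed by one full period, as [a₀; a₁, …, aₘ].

[44; 1, 8, 1, 88]

a₀ = ⌊√2016⌋ = 44.
With m₀=0, d₀=1 and mₖ₊₁ = dₖaₖ − mₖ, dₖ₊₁ = (n − mₖ₊₁²)/dₖ, aₖ₊₁ = ⌊(a₀+mₖ₊₁)/dₖ₊₁⌋:
  k=1: m=44, d=80, a=1
  k=2: m=36, d=9, a=8
  k=3: m=36, d=80, a=1
  k=4: m=44, d=1, a=88
d=1 and a=2a₀=88 at k=4, so the next step gives (m, d) = (44, 80) again — its k=1 value — and the period has length 4.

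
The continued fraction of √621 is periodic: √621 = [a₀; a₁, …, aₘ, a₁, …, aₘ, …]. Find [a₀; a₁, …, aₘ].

a₀ = ⌊√621⌋ = 24.
With m₀=0, d₀=1 and mₖ₊₁ = dₖaₖ − mₖ, dₖ₊₁ = (n − mₖ₊₁²)/dₖ, aₖ₊₁ = ⌊(a₀+mₖ₊₁)/dₖ₊₁⌋:
  k=1: m=24, d=45, a=1
  k=2: m=21, d=4, a=11
  k=3: m=23, d=23, a=2
  k=4: m=23, d=4, a=11
  k=5: m=21, d=45, a=1
  k=6: m=24, d=1, a=48
d=1 and a=2a₀=48 at k=6, so the next step gives (m, d) = (24, 45) again — its k=1 value — and the period has length 6.

[24; 1, 11, 2, 11, 1, 48]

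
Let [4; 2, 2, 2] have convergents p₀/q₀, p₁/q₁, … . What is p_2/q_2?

Using pₖ = aₖpₖ₋₁ + pₖ₋₂, qₖ = aₖqₖ₋₁ + qₖ₋₂ (with p₋₁=1, p₋₂=0, q₋₁=0, q₋₂=1):
  k=0: a=4, p=4, q=1
  k=1: a=2, p=9, q=2
  k=2: a=2, p=22, q=5

22/5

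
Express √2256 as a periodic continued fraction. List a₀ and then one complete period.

[47; 2, 94]

a₀ = ⌊√2256⌋ = 47.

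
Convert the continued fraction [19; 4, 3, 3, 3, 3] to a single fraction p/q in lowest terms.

Fold from the inside: start with 3/1.
  3 + 1/3 = 10/3
  3 + 3/10 = 33/10
  3 + 10/33 = 109/33
  4 + 33/109 = 469/109
  19 + 109/469 = 9020/469

9020/469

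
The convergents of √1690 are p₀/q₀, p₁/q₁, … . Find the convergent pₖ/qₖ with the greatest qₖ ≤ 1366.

27379/666

√1690 = [41; 9, 8, 9, 82, …] (period length 4).
Convergents:
  p_0/q_0 = 41/1
  p_1/q_1 = 370/9
  p_2/q_2 = 3001/73
  p_3/q_3 = 27379/666
  p_4/q_4 = 2248079/54685
q_3 = 666 ≤ 1366 < 54685 = q_4, so the answer is 27379/666.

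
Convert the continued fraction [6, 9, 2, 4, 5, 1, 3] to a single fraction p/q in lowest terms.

Fold from the inside: start with 3/1.
  1 + 1/3 = 4/3
  5 + 3/4 = 23/4
  4 + 4/23 = 96/23
  2 + 23/96 = 215/96
  9 + 96/215 = 2031/215
  6 + 215/2031 = 12401/2031

12401/2031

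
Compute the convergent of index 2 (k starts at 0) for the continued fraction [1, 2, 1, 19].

4/3

Using pₖ = aₖpₖ₋₁ + pₖ₋₂, qₖ = aₖqₖ₋₁ + qₖ₋₂ (with p₋₁=1, p₋₂=0, q₋₁=0, q₋₂=1):
  k=0: a=1, p=1, q=1
  k=1: a=2, p=3, q=2
  k=2: a=1, p=4, q=3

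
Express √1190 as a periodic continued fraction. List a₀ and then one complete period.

[34; 2, 68]

a₀ = ⌊√1190⌋ = 34.
With m₀=0, d₀=1 and mₖ₊₁ = dₖaₖ − mₖ, dₖ₊₁ = (n − mₖ₊₁²)/dₖ, aₖ₊₁ = ⌊(a₀+mₖ₊₁)/dₖ₊₁⌋:
  k=1: m=34, d=34, a=2
  k=2: m=34, d=1, a=68
d=1 and a=2a₀=68 at k=2, so the next step gives (m, d) = (34, 34) again — its k=1 value — and the period has length 2.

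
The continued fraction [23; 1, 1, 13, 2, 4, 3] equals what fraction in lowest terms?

Using pₖ = aₖpₖ₋₁ + pₖ₋₂ and qₖ = aₖqₖ₋₁ + qₖ₋₂:
  k=0: a=23, p=23, q=1
  k=1: a=1, p=24, q=1
  k=2: a=1, p=47, q=2
  k=3: a=13, p=635, q=27
  k=4: a=2, p=1317, q=56
  k=5: a=4, p=5903, q=251
  k=6: a=3, p=19026, q=809

19026/809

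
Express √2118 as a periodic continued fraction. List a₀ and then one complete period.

a₀ = ⌊√2118⌋ = 46.
With m₀=0, d₀=1 and mₖ₊₁ = dₖaₖ − mₖ, dₖ₊₁ = (n − mₖ₊₁²)/dₖ, aₖ₊₁ = ⌊(a₀+mₖ₊₁)/dₖ₊₁⌋:
  k=1: m=46, d=2, a=46
  k=2: m=46, d=1, a=92
d=1 and a=2a₀=92 at k=2, so the next step gives (m, d) = (46, 2) again — its k=1 value — and the period has length 2.

[46; 46, 92]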